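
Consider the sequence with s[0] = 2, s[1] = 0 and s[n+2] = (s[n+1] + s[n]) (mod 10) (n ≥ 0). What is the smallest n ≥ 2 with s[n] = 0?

Computing terms: s[0] = 2; s[1] = 0; s[2] = 2; s[3] = 2; s[4] = 4; s[5] = 6; s[6] = 0; s[7] = 6; s[8] = 6; s[9] = 2; s[10] = 8; s[11] = 0; s[12] = 8; s[13] = 8; s[14] = 6; s[15] = 4; s[16] = 0; s[17] = 4; s[18] = 4; s[19] = 8; s[20] = 2; s[21] = 0.
Since (s[20], s[21]) = (s[0], s[1]) = (2, 0) (two consecutive terms determine the rest), the sequence is periodic with period 20.
The value 0 first appears (with n ≥ 2) at s[6].

6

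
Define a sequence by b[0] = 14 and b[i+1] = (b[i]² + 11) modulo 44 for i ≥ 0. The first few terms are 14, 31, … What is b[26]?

4

Computing terms: b[0] = 14,  b[1] = 31,  b[2] = 4,  b[3] = 27,  b[4] = 36,  b[5] = 31.
Since b[5] = b[1] = 31, the sequence is eventually periodic: after a pre-period of length 1 it cycles with period 4.
For i ≥ 1, b[i] depends only on (i - 1) mod 4. (26 - 1) mod 4 = 1, so b[26] = b[2] = 4.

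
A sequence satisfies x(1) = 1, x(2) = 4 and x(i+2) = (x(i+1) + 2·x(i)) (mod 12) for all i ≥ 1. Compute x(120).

6

Computing terms: x(1) = 1,  x(2) = 4,  x(3) = 6,  x(4) = 2,  x(5) = 2,  x(6) = 6,  x(7) = 10,  x(8) = 10,  x(9) = 6,  x(10) = 2.
Since (x(9), x(10)) = (x(3), x(4)) = (6, 2) (two consecutive terms determine the rest), the sequence is eventually periodic: after a pre-period of length 2 it cycles with period 6.
For i ≥ 3, x(i) depends only on (i - 3) mod 6. (120 - 3) mod 6 = 3, so x(120) = x(6) = 6.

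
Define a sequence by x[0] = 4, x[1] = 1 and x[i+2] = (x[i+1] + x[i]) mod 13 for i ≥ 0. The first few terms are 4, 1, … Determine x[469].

Listing terms: x[0] = 4, x[1] = 1, x[2] = 5, x[3] = 6, x[4] = 11, x[5] = 4, x[6] = 2, x[7] = 6, x[8] = 8, x[9] = 1, x[10] = 9, x[11] = 10, x[12] = 6, x[13] = 3, x[14] = 9, x[15] = 12, x[16] = 8, x[17] = 7, x[18] = 2, x[19] = 9, x[20] = 11, x[21] = 7, x[22] = 5, x[23] = 12, x[24] = 4, x[25] = 3, x[26] = 7, x[27] = 10, x[28] = 4, x[29] = 1.
Since (x[28], x[29]) = (x[0], x[1]) = (4, 1) (two consecutive terms determine the rest), the sequence is periodic with period 28.
(469 - 0) mod 28 = 21, so x[469] = x[21] = 7.

7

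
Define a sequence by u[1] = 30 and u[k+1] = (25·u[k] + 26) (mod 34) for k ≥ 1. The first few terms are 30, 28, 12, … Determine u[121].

u[1] = 30; u[2] = 28; u[3] = 12; u[4] = 20; u[5] = 16; u[6] = 18; u[7] = 0; u[8] = 26; u[9] = 30.
The sequence repeats with period 8.
So u[121] = u[1 + ((121-1) mod 8)] = u[1] = 30.

30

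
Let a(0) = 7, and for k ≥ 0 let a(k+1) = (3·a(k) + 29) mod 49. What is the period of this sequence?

42

Listing terms: a(0) = 7; a(1) = 1; a(2) = 32; a(3) = 27; a(4) = 12; a(5) = 16; a(6) = 28; a(7) = 15; a(8) = 25; a(9) = 6; a(10) = 47; a(11) = 23; a(12) = 0; a(13) = 29; a(14) = 18; a(15) = 34; a(16) = 33; a(17) = 30; a(18) = 21; a(19) = 43; a(20) = 11; a(21) = 13; a(22) = 19; a(23) = 37; a(24) = 42; a(25) = 8; a(26) = 4; a(27) = 41; a(28) = 5; a(29) = 44; a(30) = 14; a(31) = 22; a(32) = 46; a(33) = 20; a(34) = 40; a(35) = 2; a(36) = 35; a(37) = 36; a(38) = 39; a(39) = 48; a(40) = 26; a(41) = 9; a(42) = 7.
The sequence repeats with period 42.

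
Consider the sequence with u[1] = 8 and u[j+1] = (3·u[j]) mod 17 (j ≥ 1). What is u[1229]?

15

We have u[1] = 8, u[2] = 7, u[3] = 4, u[4] = 12, u[5] = 2, u[6] = 6, u[7] = 1, u[8] = 3, u[9] = 9, u[10] = 10, u[11] = 13, u[12] = 5, u[13] = 15, u[14] = 11, u[15] = 16, u[16] = 14, u[17] = 8.
Since u[17] = u[1] = 8, the sequence is periodic with period 16.
So u[1229] = u[1 + ((1229-1) mod 16)] = u[13] = 15.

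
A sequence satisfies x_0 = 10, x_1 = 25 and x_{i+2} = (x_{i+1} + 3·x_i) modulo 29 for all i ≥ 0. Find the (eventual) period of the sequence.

Listing terms: x_0 = 10, x_1 = 25, x_2 = 26, x_3 = 14, x_4 = 5, x_5 = 18, x_6 = 4, x_7 = 0, x_8 = 12, x_9 = 12, x_{10} = 19, x_{11} = 26, x_{12} = 25, x_{13} = 16, x_{14} = 4, x_{15} = 23, x_{16} = 6, x_{17} = 17, x_{18} = 6, x_{19} = 28, x_{20} = 17, x_{21} = 14, x_{22} = 7, x_{23} = 20, x_{24} = 12, x_{25} = 14, x_{26} = 21, x_{27} = 5, x_{28} = 10, x_{29} = 25.
Since (x_{28}, x_{29}) = (x_0, x_1) = (10, 25) (two consecutive terms determine the rest), the sequence is periodic with period 28.

28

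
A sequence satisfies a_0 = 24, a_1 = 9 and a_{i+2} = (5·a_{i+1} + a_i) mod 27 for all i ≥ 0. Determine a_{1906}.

15

Computing terms: a_0 = 24; a_1 = 9; a_2 = 15; a_3 = 3; a_4 = 3; a_5 = 18; a_6 = 12; a_7 = 24; a_8 = 24; a_9 = 9.
Since (a_8, a_9) = (a_0, a_1) = (24, 9) (two consecutive terms determine the rest), the sequence is periodic with period 8.
So a_{1906} = a_{0 + ((1906-0) mod 8)} = a_2 = 15.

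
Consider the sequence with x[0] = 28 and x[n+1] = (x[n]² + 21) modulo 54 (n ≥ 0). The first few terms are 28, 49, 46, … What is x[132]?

Listing terms: x[0] = 28, x[1] = 49, x[2] = 46, x[3] = 31, x[4] = 10, x[5] = 13, x[6] = 28.
The sequence repeats with period 6.
So x[132] = x[0 + ((132-0) mod 6)] = x[0] = 28.

28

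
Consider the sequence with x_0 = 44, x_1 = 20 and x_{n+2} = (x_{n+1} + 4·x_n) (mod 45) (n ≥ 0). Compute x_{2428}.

25

Computing terms: x_0 = 44; x_1 = 20; x_2 = 16; x_3 = 6; x_4 = 25; x_5 = 4; x_6 = 14; x_7 = 30; x_8 = 41; x_9 = 26; x_{10} = 10; x_{11} = 24; x_{12} = 19; x_{13} = 25; x_{14} = 11; x_{15} = 21; x_{16} = 20; x_{17} = 14; x_{18} = 4; x_{19} = 15; x_{20} = 31; x_{21} = 1; x_{22} = 35; x_{23} = 39; x_{24} = 44; x_{25} = 20.
Since (x_{24}, x_{25}) = (x_0, x_1) = (44, 20) (two consecutive terms determine the rest), the sequence is periodic with period 24.
So x_{2428} = x_{0 + ((2428-0) mod 24)} = x_4 = 25.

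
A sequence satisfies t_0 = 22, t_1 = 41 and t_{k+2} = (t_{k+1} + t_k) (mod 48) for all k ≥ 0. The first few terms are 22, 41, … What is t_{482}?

15

Listing terms: t_0 = 22,  t_1 = 41,  t_2 = 15,  t_3 = 8,  t_4 = 23,  t_5 = 31,  t_6 = 6,  t_7 = 37,  t_8 = 43,  t_9 = 32,  t_{10} = 27,  t_{11} = 11,  t_{12} = 38,  t_{13} = 1,  t_{14} = 39,  t_{15} = 40,  t_{16} = 31,  t_{17} = 23,  t_{18} = 6,  t_{19} = 29,  t_{20} = 35,  t_{21} = 16,  t_{22} = 3,  t_{23} = 19,  t_{24} = 22,  t_{25} = 41.
Since (t_{24}, t_{25}) = (t_0, t_1) = (22, 41) (two consecutive terms determine the rest), the sequence is periodic with period 24.
So t_{482} = t_{0 + ((482-0) mod 24)} = t_2 = 15.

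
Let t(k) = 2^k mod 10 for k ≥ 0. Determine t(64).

6

Listing terms: t(0) = 1,  t(1) = 2,  t(2) = 4,  t(3) = 8,  t(4) = 6,  t(5) = 2.
Since t(5) = t(1) = 2, the sequence is eventually periodic: after a pre-period of length 1 it cycles with period 4.
For k ≥ 1, t(k) depends only on (k - 1) mod 4. (64 - 1) mod 4 = 3, so t(64) = t(4) = 6.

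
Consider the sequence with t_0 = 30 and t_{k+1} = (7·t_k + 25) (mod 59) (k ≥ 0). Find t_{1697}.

55

Computing terms: t_0 = 30,  t_1 = 58,  t_2 = 18,  t_3 = 33,  t_4 = 20,  t_5 = 47,  t_6 = 0,  t_7 = 25,  t_8 = 23,  t_9 = 9,  t_{10} = 29,  t_{11} = 51,  t_{12} = 28,  t_{13} = 44,  t_{14} = 38,  t_{15} = 55,  t_{16} = 56,  t_{17} = 4,  t_{18} = 53,  t_{19} = 42,  t_{20} = 24,  t_{21} = 16,  t_{22} = 19,  t_{23} = 40,  t_{24} = 10,  t_{25} = 36,  t_{26} = 41,  t_{27} = 17,  t_{28} = 26,  t_{29} = 30.
The sequence repeats with period 29.
(1697 - 0) mod 29 = 15, so t_{1697} = t_{15} = 55.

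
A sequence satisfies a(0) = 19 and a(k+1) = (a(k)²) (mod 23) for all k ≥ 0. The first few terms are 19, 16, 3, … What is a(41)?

16

a(0) = 19,  a(1) = 16,  a(2) = 3,  a(3) = 9,  a(4) = 12,  a(5) = 6,  a(6) = 13,  a(7) = 8,  a(8) = 18,  a(9) = 2,  a(10) = 4,  a(11) = 16.
Since a(11) = a(1) = 16, the sequence is eventually periodic: after a pre-period of length 1 it cycles with period 10.
For k ≥ 1, a(k) depends only on (k - 1) mod 10. (41 - 1) mod 10 = 0, so a(41) = a(1) = 16.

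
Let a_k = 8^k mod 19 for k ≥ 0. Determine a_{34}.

Listing terms: a_0 = 1,  a_1 = 8,  a_2 = 7,  a_3 = 18,  a_4 = 11,  a_5 = 12,  a_6 = 1.
Since a_6 = a_0 = 1, the sequence is periodic with period 6.
So a_{34} = a_{0 + ((34-0) mod 6)} = a_4 = 11.

11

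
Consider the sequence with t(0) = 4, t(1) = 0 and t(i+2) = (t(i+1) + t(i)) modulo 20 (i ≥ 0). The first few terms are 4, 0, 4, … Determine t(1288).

12

t(0) = 4,  t(1) = 0,  t(2) = 4,  t(3) = 4,  t(4) = 8,  t(5) = 12,  t(6) = 0,  t(7) = 12,  t(8) = 12,  t(9) = 4,  t(10) = 16,  t(11) = 0,  t(12) = 16,  t(13) = 16,  t(14) = 12,  t(15) = 8,  t(16) = 0,  t(17) = 8,  t(18) = 8,  t(19) = 16,  t(20) = 4,  t(21) = 0.
Since (t(20), t(21)) = (t(0), t(1)) = (4, 0) (two consecutive terms determine the rest), the sequence is periodic with period 20.
So t(1288) = t(0 + ((1288-0) mod 20)) = t(8) = 12.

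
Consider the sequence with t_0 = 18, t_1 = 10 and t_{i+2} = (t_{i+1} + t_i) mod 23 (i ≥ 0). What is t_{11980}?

3

t_0 = 18; t_1 = 10; t_2 = 5; t_3 = 15; t_4 = 20; t_5 = 12; t_6 = 9; t_7 = 21; t_8 = 7; t_9 = 5; t_{10} = 12; t_{11} = 17; t_{12} = 6; t_{13} = 0; t_{14} = 6; t_{15} = 6; t_{16} = 12; t_{17} = 18; t_{18} = 7; t_{19} = 2; t_{20} = 9; t_{21} = 11; t_{22} = 20; t_{23} = 8; t_{24} = 5; t_{25} = 13; t_{26} = 18; t_{27} = 8; t_{28} = 3; t_{29} = 11; t_{30} = 14; t_{31} = 2; t_{32} = 16; t_{33} = 18; t_{34} = 11; t_{35} = 6; t_{36} = 17; t_{37} = 0; t_{38} = 17; t_{39} = 17; t_{40} = 11; t_{41} = 5; t_{42} = 16; t_{43} = 21; t_{44} = 14; t_{45} = 12; t_{46} = 3; t_{47} = 15; t_{48} = 18; t_{49} = 10.
The sequence repeats with period 48.
So t_{11980} = t_{0 + ((11980-0) mod 48)} = t_{28} = 3.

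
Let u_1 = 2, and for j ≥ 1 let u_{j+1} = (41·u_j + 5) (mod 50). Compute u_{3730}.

Computing terms: u_1 = 2; u_2 = 37; u_3 = 22; u_4 = 7; u_5 = 42; u_6 = 27; u_7 = 12; u_8 = 47; u_9 = 32; u_{10} = 17; u_{11} = 2.
Since u_{11} = u_1 = 2, the sequence is periodic with period 10.
So u_{3730} = u_{1 + ((3730-1) mod 10)} = u_{10} = 17.

17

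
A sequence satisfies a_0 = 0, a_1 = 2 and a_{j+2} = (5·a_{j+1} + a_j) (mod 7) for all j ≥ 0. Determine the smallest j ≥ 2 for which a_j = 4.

Computing terms: a_0 = 0; a_1 = 2; a_2 = 3; a_3 = 3; a_4 = 4; a_5 = 2; a_6 = 0; a_7 = 2.
Since (a_6, a_7) = (a_0, a_1) = (0, 2) (two consecutive terms determine the rest), the sequence is periodic with period 6.
The value 4 first appears (with j ≥ 2) at a_4.

4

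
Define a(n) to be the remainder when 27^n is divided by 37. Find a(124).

10

Listing terms: a(0) = 1; a(1) = 27; a(2) = 26; a(3) = 36; a(4) = 10; a(5) = 11; a(6) = 1.
The sequence repeats with period 6.
So a(124) = a(0 + ((124-0) mod 6)) = a(4) = 10.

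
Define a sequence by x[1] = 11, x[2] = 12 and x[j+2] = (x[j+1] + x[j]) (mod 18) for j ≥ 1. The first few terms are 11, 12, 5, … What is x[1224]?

1

We have x[1] = 11, x[2] = 12, x[3] = 5, x[4] = 17, x[5] = 4, x[6] = 3, x[7] = 7, x[8] = 10, x[9] = 17, x[10] = 9, x[11] = 8, x[12] = 17, x[13] = 7, x[14] = 6, x[15] = 13, x[16] = 1, x[17] = 14, x[18] = 15, x[19] = 11, x[20] = 8, x[21] = 1, x[22] = 9, x[23] = 10, x[24] = 1, x[25] = 11, x[26] = 12.
The sequence repeats with period 24.
(1224 - 1) mod 24 = 23, so x[1224] = x[24] = 1.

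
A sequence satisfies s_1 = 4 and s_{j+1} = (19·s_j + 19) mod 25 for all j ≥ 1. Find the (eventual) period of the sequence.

10

Computing terms: s_1 = 4; s_2 = 20; s_3 = 24; s_4 = 0; s_5 = 19; s_6 = 5; s_7 = 14; s_8 = 10; s_9 = 9; s_{10} = 15; s_{11} = 4.
The sequence repeats with period 10.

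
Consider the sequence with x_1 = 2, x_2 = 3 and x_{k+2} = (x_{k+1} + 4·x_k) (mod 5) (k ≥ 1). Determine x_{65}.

2

Computing terms: x_1 = 2, x_2 = 3, x_3 = 1, x_4 = 3, x_5 = 2, x_6 = 4, x_7 = 2, x_8 = 3.
The sequence repeats with period 6.
So x_{65} = x_{1 + ((65-1) mod 6)} = x_5 = 2.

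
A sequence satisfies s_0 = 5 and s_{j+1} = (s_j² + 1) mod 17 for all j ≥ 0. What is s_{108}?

5

s_0 = 5; s_1 = 9; s_2 = 14; s_3 = 10; s_4 = 16; s_5 = 2; s_6 = 5.
Since s_6 = s_0 = 5, the sequence is periodic with period 6.
(108 - 0) mod 6 = 0, so s_{108} = s_0 = 5.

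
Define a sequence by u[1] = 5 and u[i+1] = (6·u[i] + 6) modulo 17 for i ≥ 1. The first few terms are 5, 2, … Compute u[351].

7

u[1] = 5, u[2] = 2, u[3] = 1, u[4] = 12, u[5] = 10, u[6] = 15, u[7] = 11, u[8] = 4, u[9] = 13, u[10] = 16, u[11] = 0, u[12] = 6, u[13] = 8, u[14] = 3, u[15] = 7, u[16] = 14, u[17] = 5.
Since u[17] = u[1] = 5, the sequence is periodic with period 16.
So u[351] = u[1 + ((351-1) mod 16)] = u[15] = 7.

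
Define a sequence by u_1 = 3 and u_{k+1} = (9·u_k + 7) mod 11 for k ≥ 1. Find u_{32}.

We have u_1 = 3; u_2 = 1; u_3 = 5; u_4 = 8; u_5 = 2; u_6 = 3.
The sequence repeats with period 5.
So u_{32} = u_{1 + ((32-1) mod 5)} = u_2 = 1.

1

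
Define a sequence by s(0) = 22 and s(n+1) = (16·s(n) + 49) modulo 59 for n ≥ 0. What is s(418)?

56

Listing terms: s(0) = 22, s(1) = 47, s(2) = 34, s(3) = 3, s(4) = 38, s(5) = 8, s(6) = 0, s(7) = 49, s(8) = 7, s(9) = 43, s(10) = 29, s(11) = 41, s(12) = 56, s(13) = 1, s(14) = 6, s(15) = 27, s(16) = 9, s(17) = 16, s(18) = 10, s(19) = 32, s(20) = 30, s(21) = 57, s(22) = 17, s(23) = 26, s(24) = 52, s(25) = 55, s(26) = 44, s(27) = 45, s(28) = 2, s(29) = 22.
Since s(29) = s(0) = 22, the sequence is periodic with period 29.
So s(418) = s(0 + ((418-0) mod 29)) = s(12) = 56.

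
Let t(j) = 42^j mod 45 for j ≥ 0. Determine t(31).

18

Listing terms: t(0) = 1, t(1) = 42, t(2) = 9, t(3) = 18, t(4) = 36, t(5) = 27, t(6) = 9.
Since t(6) = t(2) = 9, the sequence is eventually periodic: after a pre-period of length 2 it cycles with period 4.
For j ≥ 2, t(j) depends only on (j - 2) mod 4. (31 - 2) mod 4 = 1, so t(31) = t(3) = 18.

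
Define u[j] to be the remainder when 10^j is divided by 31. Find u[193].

Computing terms: u[1] = 10; u[2] = 7; u[3] = 8; u[4] = 18; u[5] = 25; u[6] = 2; u[7] = 20; u[8] = 14; u[9] = 16; u[10] = 5; u[11] = 19; u[12] = 4; u[13] = 9; u[14] = 28; u[15] = 1; u[16] = 10.
Since u[16] = u[1] = 10, the sequence is periodic with period 15.
So u[193] = u[1 + ((193-1) mod 15)] = u[13] = 9.

9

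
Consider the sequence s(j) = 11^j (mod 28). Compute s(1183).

Listing terms: s(1) = 11,  s(2) = 9,  s(3) = 15,  s(4) = 25,  s(5) = 23,  s(6) = 1,  s(7) = 11.
The sequence repeats with period 6.
So s(1183) = s(1 + ((1183-1) mod 6)) = s(1) = 11.

11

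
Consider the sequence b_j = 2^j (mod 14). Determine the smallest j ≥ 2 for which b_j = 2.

4

We have b_1 = 2,  b_2 = 4,  b_3 = 8,  b_4 = 2.
The sequence repeats with period 3.
The value 2 next appears (with j ≥ 2) at b_4.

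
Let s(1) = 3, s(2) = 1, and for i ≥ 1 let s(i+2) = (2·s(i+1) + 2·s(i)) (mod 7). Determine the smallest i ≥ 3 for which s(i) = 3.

s(1) = 3, s(2) = 1, s(3) = 1, s(4) = 4, s(5) = 3, s(6) = 0, s(7) = 6, s(8) = 5, s(9) = 1, s(10) = 5, s(11) = 5, s(12) = 6, s(13) = 1, s(14) = 0, s(15) = 2, s(16) = 4, s(17) = 5, s(18) = 4, s(19) = 4, s(20) = 2, s(21) = 5, s(22) = 0, s(23) = 3, s(24) = 6, s(25) = 4, s(26) = 6, s(27) = 6, s(28) = 3, s(29) = 4, s(30) = 0, s(31) = 1, s(32) = 2, s(33) = 6, s(34) = 2, s(35) = 2, s(36) = 1, s(37) = 6, s(38) = 0, s(39) = 5, s(40) = 3, s(41) = 2, s(42) = 3, s(43) = 3, s(44) = 5, s(45) = 2, s(46) = 0, s(47) = 4, s(48) = 1, s(49) = 3, s(50) = 1.
The sequence repeats with period 48.
The value 3 first appears (with i ≥ 3) at s(5).

5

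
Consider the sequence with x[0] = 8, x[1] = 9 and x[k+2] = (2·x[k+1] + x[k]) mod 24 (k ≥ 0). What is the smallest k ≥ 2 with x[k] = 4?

Computing terms: x[0] = 8; x[1] = 9; x[2] = 2; x[3] = 13; x[4] = 4; x[5] = 21; x[6] = 22; x[7] = 17; x[8] = 8; x[9] = 9.
Since (x[8], x[9]) = (x[0], x[1]) = (8, 9) (two consecutive terms determine the rest), the sequence is periodic with period 8.
The value 4 first appears (with k ≥ 2) at x[4].

4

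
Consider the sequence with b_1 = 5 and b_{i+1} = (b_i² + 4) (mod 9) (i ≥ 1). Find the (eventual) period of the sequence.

3

Computing terms: b_1 = 5,  b_2 = 2,  b_3 = 8,  b_4 = 5.
Since b_4 = b_1 = 5, the sequence is periodic with period 3.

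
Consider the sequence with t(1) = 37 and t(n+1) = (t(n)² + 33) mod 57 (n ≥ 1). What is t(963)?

49

Listing terms: t(1) = 37, t(2) = 34, t(3) = 49, t(4) = 40, t(5) = 37.
Since t(5) = t(1) = 37, the sequence is periodic with period 4.
So t(963) = t(1 + ((963-1) mod 4)) = t(3) = 49.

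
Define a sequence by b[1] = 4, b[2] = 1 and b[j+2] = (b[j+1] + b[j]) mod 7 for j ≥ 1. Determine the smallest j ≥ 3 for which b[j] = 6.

We have b[1] = 4, b[2] = 1, b[3] = 5, b[4] = 6, b[5] = 4, b[6] = 3, b[7] = 0, b[8] = 3, b[9] = 3, b[10] = 6, b[11] = 2, b[12] = 1, b[13] = 3, b[14] = 4, b[15] = 0, b[16] = 4, b[17] = 4, b[18] = 1.
The sequence repeats with period 16.
The value 6 first appears (with j ≥ 3) at b[4].

4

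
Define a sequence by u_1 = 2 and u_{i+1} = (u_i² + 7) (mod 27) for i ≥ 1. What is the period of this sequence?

u_1 = 2, u_2 = 11, u_3 = 20, u_4 = 2.
Since u_4 = u_1 = 2, the sequence is periodic with period 3.

3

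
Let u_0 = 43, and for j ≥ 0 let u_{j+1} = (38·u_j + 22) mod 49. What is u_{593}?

14

Computing terms: u_0 = 43,  u_1 = 39,  u_2 = 34,  u_3 = 40,  u_4 = 23,  u_5 = 14,  u_6 = 15,  u_7 = 4,  u_8 = 27,  u_9 = 19,  u_{10} = 9,  u_{11} = 21,  u_{12} = 36,  u_{13} = 18,  u_{14} = 20,  u_{15} = 47,  u_{16} = 44,  u_{17} = 28,  u_{18} = 8,  u_{19} = 32,  u_{20} = 13,  u_{21} = 26,  u_{22} = 30,  u_{23} = 35,  u_{24} = 29,  u_{25} = 46,  u_{26} = 6,  u_{27} = 5,  u_{28} = 16,  u_{29} = 42,  u_{30} = 1,  u_{31} = 11,  u_{32} = 48,  u_{33} = 33,  u_{34} = 2,  u_{35} = 0,  u_{36} = 22,  u_{37} = 25,  u_{38} = 41,  u_{39} = 12,  u_{40} = 37,  u_{41} = 7,  u_{42} = 43.
Since u_{42} = u_0 = 43, the sequence is periodic with period 42.
So u_{593} = u_{0 + ((593-0) mod 42)} = u_5 = 14.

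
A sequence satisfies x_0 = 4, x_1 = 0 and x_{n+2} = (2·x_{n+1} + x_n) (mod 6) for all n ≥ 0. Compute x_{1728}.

4

We have x_0 = 4, x_1 = 0, x_2 = 4, x_3 = 2, x_4 = 2, x_5 = 0, x_6 = 2, x_7 = 4, x_8 = 4, x_9 = 0.
The sequence repeats with period 8.
(1728 - 0) mod 8 = 0, so x_{1728} = x_0 = 4.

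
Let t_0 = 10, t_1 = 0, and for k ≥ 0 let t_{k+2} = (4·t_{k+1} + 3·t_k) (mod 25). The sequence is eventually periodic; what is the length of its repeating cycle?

24

t_0 = 10,  t_1 = 0,  t_2 = 5,  t_3 = 20,  t_4 = 20,  t_5 = 15,  t_6 = 20,  t_7 = 0,  t_8 = 10,  t_9 = 15,  t_{10} = 15,  t_{11} = 5,  t_{12} = 15,  t_{13} = 0,  t_{14} = 20,  t_{15} = 5,  t_{16} = 5,  t_{17} = 10,  t_{18} = 5,  t_{19} = 0,  t_{20} = 15,  t_{21} = 10,  t_{22} = 10,  t_{23} = 20,  t_{24} = 10,  t_{25} = 0.
The sequence repeats with period 24.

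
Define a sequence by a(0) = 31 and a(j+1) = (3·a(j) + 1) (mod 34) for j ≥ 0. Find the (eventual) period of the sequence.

16

Listing terms: a(0) = 31, a(1) = 26, a(2) = 11, a(3) = 0, a(4) = 1, a(5) = 4, a(6) = 13, a(7) = 6, a(8) = 19, a(9) = 24, a(10) = 5, a(11) = 16, a(12) = 15, a(13) = 12, a(14) = 3, a(15) = 10, a(16) = 31.
The sequence repeats with period 16.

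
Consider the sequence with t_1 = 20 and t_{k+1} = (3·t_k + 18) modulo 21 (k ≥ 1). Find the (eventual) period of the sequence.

6

t_1 = 20,  t_2 = 15,  t_3 = 0,  t_4 = 18,  t_5 = 9,  t_6 = 3,  t_7 = 6,  t_8 = 15.
Since t_8 = t_2 = 15, the sequence is eventually periodic: after a pre-period of length 1 it cycles with period 6.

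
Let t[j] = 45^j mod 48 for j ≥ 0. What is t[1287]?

t[0] = 1, t[1] = 45, t[2] = 9, t[3] = 21, t[4] = 33, t[5] = 45.
Since t[5] = t[1] = 45, the sequence is eventually periodic: after a pre-period of length 1 it cycles with period 4.
For j ≥ 1, t[j] depends only on (j - 1) mod 4. (1287 - 1) mod 4 = 2, so t[1287] = t[3] = 21.

21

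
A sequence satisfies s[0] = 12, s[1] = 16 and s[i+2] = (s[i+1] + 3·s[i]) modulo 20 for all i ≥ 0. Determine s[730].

s[0] = 12; s[1] = 16; s[2] = 12; s[3] = 0; s[4] = 16; s[5] = 16; s[6] = 4; s[7] = 12; s[8] = 4; s[9] = 0; s[10] = 12; s[11] = 12; s[12] = 8; s[13] = 4; s[14] = 8; s[15] = 0; s[16] = 4; s[17] = 4; s[18] = 16; s[19] = 8; s[20] = 16; s[21] = 0; s[22] = 8; s[23] = 8; s[24] = 12; s[25] = 16.
The sequence repeats with period 24.
So s[730] = s[0 + ((730-0) mod 24)] = s[10] = 12.

12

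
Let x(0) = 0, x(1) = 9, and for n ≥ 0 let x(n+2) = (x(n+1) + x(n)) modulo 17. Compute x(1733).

11

We have x(0) = 0, x(1) = 9, x(2) = 9, x(3) = 1, x(4) = 10, x(5) = 11, x(6) = 4, x(7) = 15, x(8) = 2, x(9) = 0, x(10) = 2, x(11) = 2, x(12) = 4, x(13) = 6, x(14) = 10, x(15) = 16, x(16) = 9, x(17) = 8, x(18) = 0, x(19) = 8, x(20) = 8, x(21) = 16, x(22) = 7, x(23) = 6, x(24) = 13, x(25) = 2, x(26) = 15, x(27) = 0, x(28) = 15, x(29) = 15, x(30) = 13, x(31) = 11, x(32) = 7, x(33) = 1, x(34) = 8, x(35) = 9, x(36) = 0, x(37) = 9.
Since (x(36), x(37)) = (x(0), x(1)) = (0, 9) (two consecutive terms determine the rest), the sequence is periodic with period 36.
(1733 - 0) mod 36 = 5, so x(1733) = x(5) = 11.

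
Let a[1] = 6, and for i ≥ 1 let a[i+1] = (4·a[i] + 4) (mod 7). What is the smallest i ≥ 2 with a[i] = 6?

4

Computing terms: a[1] = 6; a[2] = 0; a[3] = 4; a[4] = 6.
The sequence repeats with period 3.
The value 6 next appears (with i ≥ 2) at a[4].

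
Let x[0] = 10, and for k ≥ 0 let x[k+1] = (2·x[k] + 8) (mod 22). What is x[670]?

10

Computing terms: x[0] = 10; x[1] = 6; x[2] = 20; x[3] = 4; x[4] = 16; x[5] = 18; x[6] = 0; x[7] = 8; x[8] = 2; x[9] = 12; x[10] = 10.
The sequence repeats with period 10.
(670 - 0) mod 10 = 0, so x[670] = x[0] = 10.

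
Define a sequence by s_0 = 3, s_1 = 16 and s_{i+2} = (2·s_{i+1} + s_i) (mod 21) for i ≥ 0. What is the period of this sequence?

s_0 = 3, s_1 = 16, s_2 = 14, s_3 = 2, s_4 = 18, s_5 = 17, s_6 = 10, s_7 = 16, s_8 = 0, s_9 = 16, s_{10} = 11, s_{11} = 17, s_{12} = 3, s_{13} = 2, s_{14} = 7, s_{15} = 16, s_{16} = 18, s_{17} = 10, s_{18} = 17, s_{19} = 2, s_{20} = 0, s_{21} = 2, s_{22} = 4, s_{23} = 10, s_{24} = 3, s_{25} = 16.
The sequence repeats with period 24.

24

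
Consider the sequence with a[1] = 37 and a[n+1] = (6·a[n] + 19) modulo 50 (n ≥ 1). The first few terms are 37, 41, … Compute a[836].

Computing terms: a[1] = 37,  a[2] = 41,  a[3] = 15,  a[4] = 9,  a[5] = 23,  a[6] = 7,  a[7] = 11,  a[8] = 35,  a[9] = 29,  a[10] = 43,  a[11] = 27,  a[12] = 31,  a[13] = 5,  a[14] = 49,  a[15] = 13,  a[16] = 47,  a[17] = 1,  a[18] = 25,  a[19] = 19,  a[20] = 33,  a[21] = 17,  a[22] = 21,  a[23] = 45,  a[24] = 39,  a[25] = 3,  a[26] = 37.
The sequence repeats with period 25.
So a[836] = a[1 + ((836-1) mod 25)] = a[11] = 27.

27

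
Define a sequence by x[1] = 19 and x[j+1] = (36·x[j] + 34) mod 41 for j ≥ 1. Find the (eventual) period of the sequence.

Computing terms: x[1] = 19, x[2] = 21, x[3] = 11, x[4] = 20, x[5] = 16, x[6] = 36, x[7] = 18, x[8] = 26, x[9] = 27, x[10] = 22, x[11] = 6, x[12] = 4, x[13] = 14, x[14] = 5, x[15] = 9, x[16] = 30, x[17] = 7, x[18] = 40, x[19] = 39, x[20] = 3, x[21] = 19.
Since x[21] = x[1] = 19, the sequence is periodic with period 20.

20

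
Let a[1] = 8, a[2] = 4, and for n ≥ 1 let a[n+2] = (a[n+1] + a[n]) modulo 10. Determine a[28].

6

Computing terms: a[1] = 8, a[2] = 4, a[3] = 2, a[4] = 6, a[5] = 8, a[6] = 4.
The sequence repeats with period 4.
So a[28] = a[1 + ((28-1) mod 4)] = a[4] = 6.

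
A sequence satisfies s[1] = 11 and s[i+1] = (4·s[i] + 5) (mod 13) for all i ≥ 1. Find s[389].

4

Listing terms: s[1] = 11, s[2] = 10, s[3] = 6, s[4] = 3, s[5] = 4, s[6] = 8, s[7] = 11.
Since s[7] = s[1] = 11, the sequence is periodic with period 6.
So s[389] = s[1 + ((389-1) mod 6)] = s[5] = 4.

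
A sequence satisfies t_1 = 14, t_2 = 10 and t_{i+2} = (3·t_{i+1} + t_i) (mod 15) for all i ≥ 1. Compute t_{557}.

We have t_1 = 14,  t_2 = 10,  t_3 = 14,  t_4 = 7,  t_5 = 5,  t_6 = 7,  t_7 = 11,  t_8 = 10,  t_9 = 11,  t_{10} = 13,  t_{11} = 5,  t_{12} = 13,  t_{13} = 14,  t_{14} = 10.
The sequence repeats with period 12.
So t_{557} = t_{1 + ((557-1) mod 12)} = t_5 = 5.

5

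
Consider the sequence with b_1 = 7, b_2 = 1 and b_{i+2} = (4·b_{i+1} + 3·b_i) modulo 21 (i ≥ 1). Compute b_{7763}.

Listing terms: b_1 = 7; b_2 = 1; b_3 = 4; b_4 = 19; b_5 = 4; b_6 = 10; b_7 = 10; b_8 = 7; b_9 = 16; b_{10} = 1; b_{11} = 10; b_{12} = 1; b_{13} = 13; b_{14} = 13; b_{15} = 7; b_{16} = 4; b_{17} = 16; b_{18} = 13; b_{19} = 16; b_{20} = 19; b_{21} = 19; b_{22} = 7; b_{23} = 1.
Since (b_{22}, b_{23}) = (b_1, b_2) = (7, 1) (two consecutive terms determine the rest), the sequence is periodic with period 21.
So b_{7763} = b_{1 + ((7763-1) mod 21)} = b_{14} = 13.

13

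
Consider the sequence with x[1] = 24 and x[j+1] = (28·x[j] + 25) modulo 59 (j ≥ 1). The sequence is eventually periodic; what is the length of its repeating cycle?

Computing terms: x[1] = 24; x[2] = 48; x[3] = 12; x[4] = 7; x[5] = 44; x[6] = 18; x[7] = 57; x[8] = 28; x[9] = 42; x[10] = 21; x[11] = 23; x[12] = 20; x[13] = 54; x[14] = 3; x[15] = 50; x[16] = 9; x[17] = 41; x[18] = 52; x[19] = 6; x[20] = 16; x[21] = 1; x[22] = 53; x[23] = 34; x[24] = 33; x[25] = 5; x[26] = 47; x[27] = 43; x[28] = 49; x[29] = 40; x[30] = 24.
Since x[30] = x[1] = 24, the sequence is periodic with period 29.

29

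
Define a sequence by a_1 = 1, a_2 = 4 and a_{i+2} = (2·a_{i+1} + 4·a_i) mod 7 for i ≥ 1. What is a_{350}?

2

a_1 = 1; a_2 = 4; a_3 = 5; a_4 = 5; a_5 = 2; a_6 = 3; a_7 = 0; a_8 = 5; a_9 = 3; a_{10} = 5; a_{11} = 1; a_{12} = 1; a_{13} = 6; a_{14} = 2; a_{15} = 0; a_{16} = 1; a_{17} = 2; a_{18} = 1; a_{19} = 3; a_{20} = 3; a_{21} = 4; a_{22} = 6; a_{23} = 0; a_{24} = 3; a_{25} = 6; a_{26} = 3; a_{27} = 2; a_{28} = 2; a_{29} = 5; a_{30} = 4; a_{31} = 0; a_{32} = 2; a_{33} = 4; a_{34} = 2; a_{35} = 6; a_{36} = 6; a_{37} = 1; a_{38} = 5; a_{39} = 0; a_{40} = 6; a_{41} = 5; a_{42} = 6; a_{43} = 4; a_{44} = 4; a_{45} = 3; a_{46} = 1; a_{47} = 0; a_{48} = 4; a_{49} = 1; a_{50} = 4.
The sequence repeats with period 48.
So a_{350} = a_{1 + ((350-1) mod 48)} = a_{14} = 2.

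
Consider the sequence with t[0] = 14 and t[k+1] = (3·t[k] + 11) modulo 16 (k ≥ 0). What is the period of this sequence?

8

Listing terms: t[0] = 14; t[1] = 5; t[2] = 10; t[3] = 9; t[4] = 6; t[5] = 13; t[6] = 2; t[7] = 1; t[8] = 14.
The sequence repeats with period 8.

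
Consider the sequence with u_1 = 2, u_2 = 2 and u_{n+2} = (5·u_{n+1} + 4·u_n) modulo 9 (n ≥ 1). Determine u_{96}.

Computing terms: u_1 = 2; u_2 = 2; u_3 = 0; u_4 = 8; u_5 = 4; u_6 = 7; u_7 = 6; u_8 = 4; u_9 = 8; u_{10} = 2; u_{11} = 6; u_{12} = 2; u_{13} = 7; u_{14} = 7; u_{15} = 0; u_{16} = 1; u_{17} = 5; u_{18} = 2; u_{19} = 3; u_{20} = 5; u_{21} = 1; u_{22} = 7; u_{23} = 3; u_{24} = 7; u_{25} = 2; u_{26} = 2.
The sequence repeats with period 24.
So u_{96} = u_{1 + ((96-1) mod 24)} = u_{24} = 7.

7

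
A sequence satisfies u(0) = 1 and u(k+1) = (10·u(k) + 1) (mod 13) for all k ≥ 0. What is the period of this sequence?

6

Computing terms: u(0) = 1; u(1) = 11; u(2) = 7; u(3) = 6; u(4) = 9; u(5) = 0; u(6) = 1.
The sequence repeats with period 6.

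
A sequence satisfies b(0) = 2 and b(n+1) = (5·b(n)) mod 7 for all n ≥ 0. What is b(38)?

1

b(0) = 2, b(1) = 3, b(2) = 1, b(3) = 5, b(4) = 4, b(5) = 6, b(6) = 2.
Since b(6) = b(0) = 2, the sequence is periodic with period 6.
So b(38) = b(0 + ((38-0) mod 6)) = b(2) = 1.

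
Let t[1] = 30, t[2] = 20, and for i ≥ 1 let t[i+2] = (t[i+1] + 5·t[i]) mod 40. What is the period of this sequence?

6

Computing terms: t[1] = 30,  t[2] = 20,  t[3] = 10,  t[4] = 30,  t[5] = 0,  t[6] = 30,  t[7] = 30,  t[8] = 20.
Since (t[7], t[8]) = (t[1], t[2]) = (30, 20) (two consecutive terms determine the rest), the sequence is periodic with period 6.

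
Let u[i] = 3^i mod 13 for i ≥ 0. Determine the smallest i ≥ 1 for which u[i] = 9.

Listing terms: u[0] = 1, u[1] = 3, u[2] = 9, u[3] = 1.
The sequence repeats with period 3.
The value 9 first appears (with i ≥ 1) at u[2].

2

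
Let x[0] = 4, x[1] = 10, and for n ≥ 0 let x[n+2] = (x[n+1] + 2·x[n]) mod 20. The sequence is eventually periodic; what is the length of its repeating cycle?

We have x[0] = 4; x[1] = 10; x[2] = 18; x[3] = 18; x[4] = 14; x[5] = 10; x[6] = 18.
Since (x[5], x[6]) = (x[1], x[2]) = (10, 18) (two consecutive terms determine the rest), the sequence is eventually periodic: after a pre-period of length 1 it cycles with period 4.

4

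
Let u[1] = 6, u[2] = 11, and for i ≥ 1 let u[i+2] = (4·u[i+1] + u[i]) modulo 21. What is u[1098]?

17

Computing terms: u[1] = 6,  u[2] = 11,  u[3] = 8,  u[4] = 1,  u[5] = 12,  u[6] = 7,  u[7] = 19,  u[8] = 20,  u[9] = 15,  u[10] = 17,  u[11] = 20,  u[12] = 13,  u[13] = 9,  u[14] = 7,  u[15] = 16,  u[16] = 8,  u[17] = 6,  u[18] = 11.
Since (u[17], u[18]) = (u[1], u[2]) = (6, 11) (two consecutive terms determine the rest), the sequence is periodic with period 16.
So u[1098] = u[1 + ((1098-1) mod 16)] = u[10] = 17.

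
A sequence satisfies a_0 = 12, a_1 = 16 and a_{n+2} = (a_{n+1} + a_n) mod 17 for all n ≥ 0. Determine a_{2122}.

8

Computing terms: a_0 = 12; a_1 = 16; a_2 = 11; a_3 = 10; a_4 = 4; a_5 = 14; a_6 = 1; a_7 = 15; a_8 = 16; a_9 = 14; a_{10} = 13; a_{11} = 10; a_{12} = 6; a_{13} = 16; a_{14} = 5; a_{15} = 4; a_{16} = 9; a_{17} = 13; a_{18} = 5; a_{19} = 1; a_{20} = 6; a_{21} = 7; a_{22} = 13; a_{23} = 3; a_{24} = 16; a_{25} = 2; a_{26} = 1; a_{27} = 3; a_{28} = 4; a_{29} = 7; a_{30} = 11; a_{31} = 1; a_{32} = 12; a_{33} = 13; a_{34} = 8; a_{35} = 4; a_{36} = 12; a_{37} = 16.
The sequence repeats with period 36.
(2122 - 0) mod 36 = 34, so a_{2122} = a_{34} = 8.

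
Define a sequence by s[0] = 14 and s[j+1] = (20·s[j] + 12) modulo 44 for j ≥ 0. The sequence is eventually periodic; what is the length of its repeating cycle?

Listing terms: s[0] = 14; s[1] = 28; s[2] = 0; s[3] = 12; s[4] = 32; s[5] = 36; s[6] = 28.
Since s[6] = s[1] = 28, the sequence is eventually periodic: after a pre-period of length 1 it cycles with period 5.

5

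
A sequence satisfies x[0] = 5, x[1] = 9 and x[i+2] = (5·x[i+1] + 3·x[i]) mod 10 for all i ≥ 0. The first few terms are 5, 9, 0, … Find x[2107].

We have x[0] = 5; x[1] = 9; x[2] = 0; x[3] = 7; x[4] = 5; x[5] = 6; x[6] = 5; x[7] = 3; x[8] = 0; x[9] = 9; x[10] = 5; x[11] = 2; x[12] = 5; x[13] = 1; x[14] = 0; x[15] = 3; x[16] = 5; x[17] = 4; x[18] = 5; x[19] = 7; x[20] = 0; x[21] = 1; x[22] = 5; x[23] = 8; x[24] = 5; x[25] = 9.
The sequence repeats with period 24.
(2107 - 0) mod 24 = 19, so x[2107] = x[19] = 7.

7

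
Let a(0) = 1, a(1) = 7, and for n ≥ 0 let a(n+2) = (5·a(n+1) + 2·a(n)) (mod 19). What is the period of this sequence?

45

Listing terms: a(0) = 1, a(1) = 7, a(2) = 18, a(3) = 9, a(4) = 5, a(5) = 5, a(6) = 16, a(7) = 14, a(8) = 7, a(9) = 6, a(10) = 6, a(11) = 4, a(12) = 13, a(13) = 16, a(14) = 11, a(15) = 11, a(16) = 1, a(17) = 8, a(18) = 4, a(19) = 17, a(20) = 17, a(21) = 5, a(22) = 2, a(23) = 1, a(24) = 9, a(25) = 9, a(26) = 6, a(27) = 10, a(28) = 5, a(29) = 7, a(30) = 7, a(31) = 11, a(32) = 12, a(33) = 6, a(34) = 16, a(35) = 16, a(36) = 17, a(37) = 3, a(38) = 11, a(39) = 4, a(40) = 4, a(41) = 9, a(42) = 15, a(43) = 17, a(44) = 1, a(45) = 1, a(46) = 7.
Since (a(45), a(46)) = (a(0), a(1)) = (1, 7) (two consecutive terms determine the rest), the sequence is periodic with period 45.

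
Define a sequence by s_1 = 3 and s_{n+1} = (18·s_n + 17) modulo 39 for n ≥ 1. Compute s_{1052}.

Computing terms: s_1 = 3; s_2 = 32; s_3 = 8; s_4 = 5; s_5 = 29; s_6 = 32.
Since s_6 = s_2 = 32, the sequence is eventually periodic: after a pre-period of length 1 it cycles with period 4.
For n ≥ 2, s_n depends only on (n - 2) mod 4. (1052 - 2) mod 4 = 2, so s_{1052} = s_4 = 5.

5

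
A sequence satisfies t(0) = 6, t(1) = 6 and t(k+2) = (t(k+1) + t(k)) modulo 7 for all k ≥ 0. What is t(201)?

1

t(0) = 6, t(1) = 6, t(2) = 5, t(3) = 4, t(4) = 2, t(5) = 6, t(6) = 1, t(7) = 0, t(8) = 1, t(9) = 1, t(10) = 2, t(11) = 3, t(12) = 5, t(13) = 1, t(14) = 6, t(15) = 0, t(16) = 6, t(17) = 6.
The sequence repeats with period 16.
(201 - 0) mod 16 = 9, so t(201) = t(9) = 1.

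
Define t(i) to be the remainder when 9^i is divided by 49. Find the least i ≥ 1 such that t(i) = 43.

3

Computing terms: t(0) = 1; t(1) = 9; t(2) = 32; t(3) = 43; t(4) = 44; t(5) = 4; t(6) = 36; t(7) = 30; t(8) = 25; t(9) = 29; t(10) = 16; t(11) = 46; t(12) = 22; t(13) = 2; t(14) = 18; t(15) = 15; t(16) = 37; t(17) = 39; t(18) = 8; t(19) = 23; t(20) = 11; t(21) = 1.
The sequence repeats with period 21.
The value 43 first appears (with i ≥ 1) at t(3).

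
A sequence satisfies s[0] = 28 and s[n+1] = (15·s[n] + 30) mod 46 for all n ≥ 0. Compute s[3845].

20

We have s[0] = 28, s[1] = 36, s[2] = 18, s[3] = 24, s[4] = 22, s[5] = 38, s[6] = 2, s[7] = 14, s[8] = 10, s[9] = 42, s[10] = 16, s[11] = 40, s[12] = 32, s[13] = 4, s[14] = 44, s[15] = 0, s[16] = 30, s[17] = 20, s[18] = 8, s[19] = 12, s[20] = 26, s[21] = 6, s[22] = 28.
The sequence repeats with period 22.
So s[3845] = s[0 + ((3845-0) mod 22)] = s[17] = 20.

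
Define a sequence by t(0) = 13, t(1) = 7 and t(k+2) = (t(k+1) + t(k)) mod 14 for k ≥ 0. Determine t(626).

Computing terms: t(0) = 13; t(1) = 7; t(2) = 6; t(3) = 13; t(4) = 5; t(5) = 4; t(6) = 9; t(7) = 13; t(8) = 8; t(9) = 7; t(10) = 1; t(11) = 8; t(12) = 9; t(13) = 3; t(14) = 12; t(15) = 1; t(16) = 13; t(17) = 0; t(18) = 13; t(19) = 13; t(20) = 12; t(21) = 11; t(22) = 9; t(23) = 6; t(24) = 1; t(25) = 7; t(26) = 8; t(27) = 1; t(28) = 9; t(29) = 10; t(30) = 5; t(31) = 1; t(32) = 6; t(33) = 7; t(34) = 13; t(35) = 6; t(36) = 5; t(37) = 11; t(38) = 2; t(39) = 13; t(40) = 1; t(41) = 0; t(42) = 1; t(43) = 1; t(44) = 2; t(45) = 3; t(46) = 5; t(47) = 8; t(48) = 13; t(49) = 7.
The sequence repeats with period 48.
(626 - 0) mod 48 = 2, so t(626) = t(2) = 6.

6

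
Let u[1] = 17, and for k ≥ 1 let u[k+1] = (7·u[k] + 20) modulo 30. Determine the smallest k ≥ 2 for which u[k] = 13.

u[1] = 17, u[2] = 19, u[3] = 3, u[4] = 11, u[5] = 7, u[6] = 9, u[7] = 23, u[8] = 1, u[9] = 27, u[10] = 29, u[11] = 13, u[12] = 21, u[13] = 17.
Since u[13] = u[1] = 17, the sequence is periodic with period 12.
The value 13 first appears (with k ≥ 2) at u[11].

11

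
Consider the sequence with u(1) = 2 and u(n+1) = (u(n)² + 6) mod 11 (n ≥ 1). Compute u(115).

We have u(1) = 2,  u(2) = 10,  u(3) = 7,  u(4) = 0,  u(5) = 6,  u(6) = 9,  u(7) = 10.
Since u(7) = u(2) = 10, the sequence is eventually periodic: after a pre-period of length 1 it cycles with period 5.
For n ≥ 2, u(n) depends only on (n - 2) mod 5. (115 - 2) mod 5 = 3, so u(115) = u(5) = 6.

6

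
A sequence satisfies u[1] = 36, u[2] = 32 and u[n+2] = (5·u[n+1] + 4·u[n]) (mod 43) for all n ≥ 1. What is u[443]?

15

Listing terms: u[1] = 36,  u[2] = 32,  u[3] = 3,  u[4] = 14,  u[5] = 39,  u[6] = 36,  u[7] = 35,  u[8] = 18,  u[9] = 15,  u[10] = 18,  u[11] = 21,  u[12] = 5,  u[13] = 23,  u[14] = 6,  u[15] = 36,  u[16] = 32.
Since (u[15], u[16]) = (u[1], u[2]) = (36, 32) (two consecutive terms determine the rest), the sequence is periodic with period 14.
So u[443] = u[1 + ((443-1) mod 14)] = u[9] = 15.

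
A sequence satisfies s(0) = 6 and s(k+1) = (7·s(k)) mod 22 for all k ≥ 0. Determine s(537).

14

s(0) = 6,  s(1) = 20,  s(2) = 8,  s(3) = 12,  s(4) = 18,  s(5) = 16,  s(6) = 2,  s(7) = 14,  s(8) = 10,  s(9) = 4,  s(10) = 6.
Since s(10) = s(0) = 6, the sequence is periodic with period 10.
(537 - 0) mod 10 = 7, so s(537) = s(7) = 14.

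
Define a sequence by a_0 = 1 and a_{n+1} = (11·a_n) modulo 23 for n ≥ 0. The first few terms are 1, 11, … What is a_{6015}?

19

Listing terms: a_0 = 1,  a_1 = 11,  a_2 = 6,  a_3 = 20,  a_4 = 13,  a_5 = 5,  a_6 = 9,  a_7 = 7,  a_8 = 8,  a_9 = 19,  a_{10} = 2,  a_{11} = 22,  a_{12} = 12,  a_{13} = 17,  a_{14} = 3,  a_{15} = 10,  a_{16} = 18,  a_{17} = 14,  a_{18} = 16,  a_{19} = 15,  a_{20} = 4,  a_{21} = 21,  a_{22} = 1.
The sequence repeats with period 22.
So a_{6015} = a_{0 + ((6015-0) mod 22)} = a_9 = 19.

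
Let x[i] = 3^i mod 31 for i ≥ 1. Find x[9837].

23

Listing terms: x[1] = 3, x[2] = 9, x[3] = 27, x[4] = 19, x[5] = 26, x[6] = 16, x[7] = 17, x[8] = 20, x[9] = 29, x[10] = 25, x[11] = 13, x[12] = 8, x[13] = 24, x[14] = 10, x[15] = 30, x[16] = 28, x[17] = 22, x[18] = 4, x[19] = 12, x[20] = 5, x[21] = 15, x[22] = 14, x[23] = 11, x[24] = 2, x[25] = 6, x[26] = 18, x[27] = 23, x[28] = 7, x[29] = 21, x[30] = 1, x[31] = 3.
The sequence repeats with period 30.
(9837 - 1) mod 30 = 26, so x[9837] = x[27] = 23.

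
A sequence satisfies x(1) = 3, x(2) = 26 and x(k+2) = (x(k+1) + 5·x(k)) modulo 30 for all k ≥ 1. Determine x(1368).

1

Listing terms: x(1) = 3,  x(2) = 26,  x(3) = 11,  x(4) = 21,  x(5) = 16,  x(6) = 1,  x(7) = 21,  x(8) = 26,  x(9) = 11.
Since (x(8), x(9)) = (x(2), x(3)) = (26, 11) (two consecutive terms determine the rest), the sequence is eventually periodic: after a pre-period of length 1 it cycles with period 6.
For k ≥ 2, x(k) depends only on (k - 2) mod 6. (1368 - 2) mod 6 = 4, so x(1368) = x(6) = 1.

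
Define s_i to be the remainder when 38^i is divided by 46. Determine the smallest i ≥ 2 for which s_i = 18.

2

We have s_1 = 38; s_2 = 18; s_3 = 40; s_4 = 2; s_5 = 30; s_6 = 36; s_7 = 34; s_8 = 4; s_9 = 14; s_{10} = 26; s_{11} = 22; s_{12} = 8; s_{13} = 28; s_{14} = 6; s_{15} = 44; s_{16} = 16; s_{17} = 10; s_{18} = 12; s_{19} = 42; s_{20} = 32; s_{21} = 20; s_{22} = 24; s_{23} = 38.
Since s_{23} = s_1 = 38, the sequence is periodic with period 22.
The value 18 first appears (with i ≥ 2) at s_2.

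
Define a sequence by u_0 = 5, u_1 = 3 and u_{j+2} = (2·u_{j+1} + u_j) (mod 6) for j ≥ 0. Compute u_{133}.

We have u_0 = 5, u_1 = 3, u_2 = 5, u_3 = 1, u_4 = 1, u_5 = 3, u_6 = 1, u_7 = 5, u_8 = 5, u_9 = 3.
The sequence repeats with period 8.
(133 - 0) mod 8 = 5, so u_{133} = u_5 = 3.

3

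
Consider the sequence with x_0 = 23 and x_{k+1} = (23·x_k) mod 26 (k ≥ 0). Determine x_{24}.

23

Computing terms: x_0 = 23; x_1 = 9; x_2 = 25; x_3 = 3; x_4 = 17; x_5 = 1; x_6 = 23.
The sequence repeats with period 6.
So x_{24} = x_{0 + ((24-0) mod 6)} = x_0 = 23.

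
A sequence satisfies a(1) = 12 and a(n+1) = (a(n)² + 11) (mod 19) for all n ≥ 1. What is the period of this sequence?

Listing terms: a(1) = 12, a(2) = 3, a(3) = 1, a(4) = 12.
The sequence repeats with period 3.

3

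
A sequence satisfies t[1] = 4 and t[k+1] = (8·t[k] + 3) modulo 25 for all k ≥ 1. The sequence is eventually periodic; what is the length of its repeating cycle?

20

We have t[1] = 4, t[2] = 10, t[3] = 8, t[4] = 17, t[5] = 14, t[6] = 15, t[7] = 23, t[8] = 12, t[9] = 24, t[10] = 20, t[11] = 13, t[12] = 7, t[13] = 9, t[14] = 0, t[15] = 3, t[16] = 2, t[17] = 19, t[18] = 5, t[19] = 18, t[20] = 22, t[21] = 4.
Since t[21] = t[1] = 4, the sequence is periodic with period 20.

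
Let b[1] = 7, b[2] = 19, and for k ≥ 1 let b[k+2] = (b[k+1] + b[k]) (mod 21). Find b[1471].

16

Listing terms: b[1] = 7; b[2] = 19; b[3] = 5; b[4] = 3; b[5] = 8; b[6] = 11; b[7] = 19; b[8] = 9; b[9] = 7; b[10] = 16; b[11] = 2; b[12] = 18; b[13] = 20; b[14] = 17; b[15] = 16; b[16] = 12; b[17] = 7; b[18] = 19.
Since (b[17], b[18]) = (b[1], b[2]) = (7, 19) (two consecutive terms determine the rest), the sequence is periodic with period 16.
So b[1471] = b[1 + ((1471-1) mod 16)] = b[15] = 16.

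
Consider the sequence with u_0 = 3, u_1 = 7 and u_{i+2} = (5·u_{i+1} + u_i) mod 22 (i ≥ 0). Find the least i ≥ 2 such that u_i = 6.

Listing terms: u_0 = 3; u_1 = 7; u_2 = 16; u_3 = 21; u_4 = 11; u_5 = 10; u_6 = 17; u_7 = 7; u_8 = 8; u_9 = 3; u_{10} = 1; u_{11} = 8; u_{12} = 19; u_{13} = 15; u_{14} = 6; u_{15} = 1; u_{16} = 11; u_{17} = 12; u_{18} = 5; u_{19} = 15; u_{20} = 14; u_{21} = 19; u_{22} = 21; u_{23} = 14; u_{24} = 3; u_{25} = 7.
Since (u_{24}, u_{25}) = (u_0, u_1) = (3, 7) (two consecutive terms determine the rest), the sequence is periodic with period 24.
The value 6 first appears (with i ≥ 2) at u_{14}.

14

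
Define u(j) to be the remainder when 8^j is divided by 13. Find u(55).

We have u(0) = 1; u(1) = 8; u(2) = 12; u(3) = 5; u(4) = 1.
The sequence repeats with period 4.
(55 - 0) mod 4 = 3, so u(55) = u(3) = 5.

5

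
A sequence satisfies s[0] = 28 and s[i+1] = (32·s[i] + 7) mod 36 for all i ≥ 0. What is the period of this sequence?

6

Computing terms: s[0] = 28; s[1] = 3; s[2] = 31; s[3] = 27; s[4] = 7; s[5] = 15; s[6] = 19; s[7] = 3.
Since s[7] = s[1] = 3, the sequence is eventually periodic: after a pre-period of length 1 it cycles with period 6.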